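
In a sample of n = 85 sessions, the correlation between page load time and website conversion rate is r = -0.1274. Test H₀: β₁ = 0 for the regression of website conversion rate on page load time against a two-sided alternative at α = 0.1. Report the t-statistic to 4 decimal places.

t = -1.1702

t = r·√(n − 2)/√(1 − r²) = -0.1274·√83/√0.983769 = -1.1702.
df = n − 2 = 83.
Two-sided p ≈ 0.2453, which is ≥ 0.1, so fail to reject H₀.
The data do not give significant evidence of a linear association between page load time and website conversion rate.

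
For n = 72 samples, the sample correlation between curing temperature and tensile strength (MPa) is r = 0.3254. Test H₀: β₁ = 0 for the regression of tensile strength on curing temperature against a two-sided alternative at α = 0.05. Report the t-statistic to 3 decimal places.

t = r·√(n − 2)/√(1 − r²) = 0.3254·√70/√0.894115 = 2.879.
df = n − 2 = 70.
Two-sided p ≈ 0.0053, which is < 0.05, so reject H₀.
There is evidence of a linear association between curing temperature and tensile strength.

t = 2.879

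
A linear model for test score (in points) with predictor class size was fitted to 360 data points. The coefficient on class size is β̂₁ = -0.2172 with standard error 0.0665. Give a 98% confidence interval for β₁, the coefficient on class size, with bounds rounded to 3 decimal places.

df = n − 2 = 360 − 2 = 358.
t* = t_{0.01, 358} = 2.336809.
Margin = t* × SE = 2.336809 × 0.0665 = 0.15540.
CI: -0.2172 ± 0.15540 → (-0.373, -0.062).
With 98% confidence, each one-unit increase in class size is associated with a change of between -0.373 and -0.062 points in test score.

(-0.373, -0.062)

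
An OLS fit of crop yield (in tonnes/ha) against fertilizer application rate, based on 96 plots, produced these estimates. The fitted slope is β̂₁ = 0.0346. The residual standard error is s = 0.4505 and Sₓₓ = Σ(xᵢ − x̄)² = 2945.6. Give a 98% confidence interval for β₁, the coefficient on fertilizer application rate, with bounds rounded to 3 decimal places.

(0.015, 0.054)

SE(β̂₁) = s/√Sₓₓ = 0.4505/√2945.6 = 0.00830057.
df = n − 2 = 94.
t* = t_{0.01, 94} = 2.366674.
Margin = t* × SE = 2.366674 × 0.00830057 = 0.01964.
CI: 0.0346 ± 0.01964 → (0.015, 0.054).
With 98% confidence, each one-unit increase in fertilizer application rate is associated with a change of between 0.015 and 0.054 tonnes/ha in crop yield.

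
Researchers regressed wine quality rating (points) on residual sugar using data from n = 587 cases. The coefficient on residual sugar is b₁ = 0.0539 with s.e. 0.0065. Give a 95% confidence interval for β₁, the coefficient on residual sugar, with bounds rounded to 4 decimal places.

df = n − 2 = 587 − 2 = 585.
t* = t_{0.025, 585} = 1.964027.
Margin = t* × SE = 1.964027 × 0.0065 = 0.012766.
CI: 0.0539 ± 0.012766 → (0.0411, 0.0667).
With 95% confidence, each one-unit increase in residual sugar is associated with a change of between 0.0411 and 0.0667 points in wine quality rating.

(0.0411, 0.0667)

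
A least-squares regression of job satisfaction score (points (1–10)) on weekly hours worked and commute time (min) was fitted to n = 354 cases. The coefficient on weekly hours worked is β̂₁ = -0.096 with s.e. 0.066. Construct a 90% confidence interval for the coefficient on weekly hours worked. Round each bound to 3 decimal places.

df = n − k − 1 = 354 − 2 − 1 = 351.
t* = t_{0.05, 351} = 1.649206.
Margin = t* × SE = 1.649206 × 0.066 = 0.10885.
CI: -0.096 ± 0.10885 → (-0.205, 0.013).
With 90% confidence, each one-unit increase in weekly hours worked is associated with a change of between -0.205 and 0.013 points (1–10) in job satisfaction score, holding the other predictors fixed.

(-0.205, 0.013)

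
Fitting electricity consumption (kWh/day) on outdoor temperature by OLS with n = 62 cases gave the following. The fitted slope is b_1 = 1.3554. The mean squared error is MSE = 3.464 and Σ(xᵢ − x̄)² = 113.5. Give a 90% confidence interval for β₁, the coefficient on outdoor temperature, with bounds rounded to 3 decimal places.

SE(b_1) = √(MSE/Sₓₓ) = √(3.464/113.5) = 0.174699.
df = n − 2 = 60.
t* = t_{0.05, 60} = 1.670649.
Margin = t* × SE = 1.670649 × 0.174699 = 0.29186.
CI: 1.3554 ± 0.29186 → (1.064, 1.647).
With 90% confidence, each one-unit increase in outdoor temperature is associated with a change of between 1.064 and 1.647 kWh/day in electricity consumption.

(1.064, 1.647)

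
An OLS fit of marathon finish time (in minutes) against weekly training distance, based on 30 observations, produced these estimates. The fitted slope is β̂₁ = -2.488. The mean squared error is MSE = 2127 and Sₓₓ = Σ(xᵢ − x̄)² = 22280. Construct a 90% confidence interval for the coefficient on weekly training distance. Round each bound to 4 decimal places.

(-3.0136, -1.9624)

SE(β̂₁) = √(MSE/Sₓₓ) = √(2127/22280) = 0.308977.
df = n − 2 = 28.
t* = t_{0.05, 28} = 1.701131.
Margin = t* × SE = 1.701131 × 0.308977 = 0.525610.
CI: -2.488 ± 0.525610 → (-3.0136, -1.9624).
With 90% confidence, each one-unit increase in weekly training distance is associated with a change of between -3.0136 and -1.9624 minutes in marathon finish time.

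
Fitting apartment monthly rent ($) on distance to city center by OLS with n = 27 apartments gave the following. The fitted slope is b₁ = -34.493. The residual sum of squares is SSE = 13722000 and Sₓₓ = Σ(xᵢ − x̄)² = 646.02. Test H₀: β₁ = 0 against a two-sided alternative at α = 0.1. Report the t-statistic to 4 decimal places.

t = -1.1834

MSE = SSE/(n − 2) = 13722000/25 = 548880.
SE(b₁) = √(MSE/Sₓₓ) = √(548880/646.02) = 29.1485.
t = -34.493 / 29.1485 = -1.1834.
df = n − 2 = 25.
Two-sided p ≈ 0.2478, which is ≥ 0.1, so fail to reject H₀.
The data do not give significant evidence of an association between distance to city center and apartment monthly rent.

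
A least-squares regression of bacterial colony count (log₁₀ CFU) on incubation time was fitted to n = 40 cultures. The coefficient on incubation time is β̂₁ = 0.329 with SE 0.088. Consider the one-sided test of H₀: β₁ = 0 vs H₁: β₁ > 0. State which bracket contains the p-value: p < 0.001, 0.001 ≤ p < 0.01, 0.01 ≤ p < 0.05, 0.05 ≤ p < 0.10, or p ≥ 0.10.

p < 0.001

t = 0.329 / 0.088 = 3.739.
df = n − 2 = 40 − 2 = 38.
One-sided p = P(T_{38} > t) ≈ 0.0003.
So p < 0.001.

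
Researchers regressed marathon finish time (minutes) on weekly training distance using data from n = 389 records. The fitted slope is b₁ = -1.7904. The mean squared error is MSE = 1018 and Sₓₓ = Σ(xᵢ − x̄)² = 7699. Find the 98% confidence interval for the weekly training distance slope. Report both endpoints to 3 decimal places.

(-2.640, -0.941)

SE(b₁) = √(MSE/Sₓₓ) = √(1018/7699) = 0.363628.
df = n − 2 = 387.
t* = t_{0.01, 387} = 2.336022.
Margin = t* × SE = 2.336022 × 0.363628 = 0.84944.
CI: -1.7904 ± 0.84944 → (-2.640, -0.941).
With 98% confidence, each one-unit increase in weekly training distance is associated with a change of between -2.640 and -0.941 minutes in marathon finish time.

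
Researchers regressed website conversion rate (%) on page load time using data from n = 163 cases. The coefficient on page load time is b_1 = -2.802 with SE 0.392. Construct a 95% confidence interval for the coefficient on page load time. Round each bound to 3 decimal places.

df = n − 2 = 163 − 2 = 161.
t* = t_{0.025, 161} = 1.974808.
Margin = t* × SE = 1.974808 × 0.392 = 0.77412.
CI: -2.802 ± 0.77412 → (-3.576, -2.028).
With 95% confidence, each one-unit increase in page load time is associated with a change of between -3.576 and -2.028 % in website conversion rate.

(-3.576, -2.028)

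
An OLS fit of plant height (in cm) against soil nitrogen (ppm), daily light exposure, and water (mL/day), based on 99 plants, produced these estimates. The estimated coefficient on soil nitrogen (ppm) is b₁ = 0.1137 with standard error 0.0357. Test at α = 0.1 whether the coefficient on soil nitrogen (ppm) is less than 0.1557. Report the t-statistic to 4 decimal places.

H₀: β₁ = 0.1557 vs H₁: β₁ < 0.1557.
t = (b₁ − β₁⁰)/SE = (0.1137 − 0.1557) / 0.0357 = -1.1765.
df = n − k − 1 = 99 − 3 − 1 = 95.
One-sided p ≈ 0.1212, which is ≥ 0.1, so fail to reject H₀.
The data do not give significant evidence that the true slope on soil nitrogen (ppm) is below 0.1557 cm per unit, holding the other predictors fixed.

t = -1.1765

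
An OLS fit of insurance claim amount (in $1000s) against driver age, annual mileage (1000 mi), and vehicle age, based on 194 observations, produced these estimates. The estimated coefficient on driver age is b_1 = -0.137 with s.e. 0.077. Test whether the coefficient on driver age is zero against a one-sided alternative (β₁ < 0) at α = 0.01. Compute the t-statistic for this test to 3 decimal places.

H₀: β₁ = 0 vs H₁: β₁ < 0.
t = (b_1 − β₁⁰)/SE = -0.137 / 0.077 = -1.779.
df = n − k − 1 = 194 − 3 − 1 = 190.
One-sided p ≈ 0.0384, which is ≥ 0.01, so fail to reject H₀.
The data do not give significant evidence that the true slope on driver age is negative, holding the other predictors fixed.

t = -1.779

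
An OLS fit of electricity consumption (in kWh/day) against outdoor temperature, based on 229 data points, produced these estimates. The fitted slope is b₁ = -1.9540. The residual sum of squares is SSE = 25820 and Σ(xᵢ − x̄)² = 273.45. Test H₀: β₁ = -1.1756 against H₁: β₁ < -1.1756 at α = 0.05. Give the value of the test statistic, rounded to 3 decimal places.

t = -1.207

MSE = SSE/(n − 2) = 25820/227 = 113.744.
SE(b₁) = √(MSE/Sₓₓ) = √(113.744/273.45) = 0.64495.
t = (-1.9540 − (-1.1756)) / 0.64495 = -1.207.
df = n − 2 = 227.
One-sided p ≈ 0.1144, which is ≥ 0.05, so fail to reject H₀.
The data do not give significant evidence that the true slope on outdoor temperature is below -1.1756 kWh/day per unit.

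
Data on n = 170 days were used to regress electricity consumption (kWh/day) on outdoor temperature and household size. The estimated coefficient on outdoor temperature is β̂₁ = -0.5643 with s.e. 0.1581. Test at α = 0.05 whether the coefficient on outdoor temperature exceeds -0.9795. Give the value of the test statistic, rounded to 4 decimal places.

t = 2.6262

H₀: β₁ = -0.9795 vs H₁: β₁ > -0.9795.
t = (β̂₁ − β₁⁰)/SE = (-0.5643 − (-0.9795)) / 0.1581 = 2.6262.
df = n − k − 1 = 170 − 2 − 1 = 167.
One-sided p ≈ 0.0047, which is < 0.05, so reject H₀.
There is evidence that the true slope on outdoor temperature exceeds -0.9795 kWh/day per unit, holding the other predictors fixed.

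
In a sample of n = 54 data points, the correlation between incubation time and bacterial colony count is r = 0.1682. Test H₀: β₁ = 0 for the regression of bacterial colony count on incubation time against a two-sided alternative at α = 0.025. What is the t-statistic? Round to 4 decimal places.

t = r·√(n − 2)/√(1 − r²) = 0.1682·√52/√0.971709 = 1.2304.
df = n − 2 = 52.
Two-sided p ≈ 0.2241, which is ≥ 0.025, so fail to reject H₀.
The data do not give significant evidence of a linear association between incubation time and bacterial colony count.

t = 1.2304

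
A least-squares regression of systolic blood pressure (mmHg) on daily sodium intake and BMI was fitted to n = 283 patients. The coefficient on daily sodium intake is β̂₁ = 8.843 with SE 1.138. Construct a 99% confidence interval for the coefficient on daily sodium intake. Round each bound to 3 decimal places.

(5.892, 11.794)

df = n − k − 1 = 283 − 2 − 1 = 280.
t* = t_{0.005, 280} = 2.593502.
Margin = t* × SE = 2.593502 × 1.138 = 2.95140.
CI: 8.843 ± 2.95140 → (5.892, 11.794).
With 99% confidence, each one-unit increase in daily sodium intake is associated with a change of between 5.892 and 11.794 mmHg in systolic blood pressure, holding the other predictors fixed.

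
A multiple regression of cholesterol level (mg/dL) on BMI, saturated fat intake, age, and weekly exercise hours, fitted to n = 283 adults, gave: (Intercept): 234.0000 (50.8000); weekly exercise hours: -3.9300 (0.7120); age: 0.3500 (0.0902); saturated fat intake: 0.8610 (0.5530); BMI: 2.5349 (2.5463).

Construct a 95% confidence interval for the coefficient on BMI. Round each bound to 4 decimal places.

Read off: b = 2.5349, SE = 2.5463 for BMI.
df = n − k − 1 = 283 − 4 − 1 = 278.
t* = t_{0.025, 278} = 1.968534.
Margin = t* × SE = 1.968534 × 2.5463 = 5.012478.
CI: 2.5349 ± 5.012478 → (-2.4776, 7.5474).

(-2.4776, 7.5474)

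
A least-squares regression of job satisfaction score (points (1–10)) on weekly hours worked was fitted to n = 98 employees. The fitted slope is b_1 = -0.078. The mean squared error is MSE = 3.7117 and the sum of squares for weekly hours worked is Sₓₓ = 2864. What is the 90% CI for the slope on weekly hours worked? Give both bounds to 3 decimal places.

SE(b_1) = √(MSE/Sₓₓ) = √(3.7117/2864) = 0.0359998.
df = n − 2 = 96.
t* = t_{0.05, 96} = 1.660881.
Margin = t* × SE = 1.660881 × 0.0359998 = 0.05979.
CI: -0.078 ± 0.05979 → (-0.138, -0.018).
With 90% confidence, each one-unit increase in weekly hours worked is associated with a change of between -0.138 and -0.018 points (1–10) in job satisfaction score.

(-0.138, -0.018)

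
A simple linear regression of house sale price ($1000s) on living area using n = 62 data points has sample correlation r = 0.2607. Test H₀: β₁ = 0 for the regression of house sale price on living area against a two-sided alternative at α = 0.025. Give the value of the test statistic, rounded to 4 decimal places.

t = r·√(n − 2)/√(1 − r²) = 0.2607·√60/√0.932036 = 2.0917.
df = n − 2 = 60.
Two-sided p ≈ 0.0407, which is ≥ 0.025, so fail to reject H₀.
The data do not give significant evidence of a linear association between living area and house sale price.

t = 2.0917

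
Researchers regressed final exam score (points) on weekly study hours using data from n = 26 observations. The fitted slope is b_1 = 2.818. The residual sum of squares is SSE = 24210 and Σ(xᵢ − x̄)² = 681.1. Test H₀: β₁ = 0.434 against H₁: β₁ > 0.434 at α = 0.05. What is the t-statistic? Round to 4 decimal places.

t = 1.9589

MSE = SSE/(n − 2) = 24210/24 = 1008.75.
SE(b_1) = √(MSE/Sₓₓ) = √(1008.75/681.1) = 1.21699.
t = (2.818 − 0.434) / 1.21699 = 1.9589.
df = n − 2 = 24.
One-sided p ≈ 0.0309, which is < 0.05, so reject H₀.
There is evidence that the true slope on weekly study hours exceeds 0.434 points per unit.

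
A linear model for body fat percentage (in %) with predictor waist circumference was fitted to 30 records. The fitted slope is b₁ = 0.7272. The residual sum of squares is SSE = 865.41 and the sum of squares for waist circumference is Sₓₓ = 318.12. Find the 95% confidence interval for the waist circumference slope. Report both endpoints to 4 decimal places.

(0.0887, 1.3657)

MSE = SSE/(n − 2) = 865.41/28 = 30.9075.
SE(b₁) = √(MSE/Sₓₓ) = √(30.9075/318.12) = 0.3117.
df = n − 2 = 28.
t* = t_{0.025, 28} = 2.048407.
Margin = t* × SE = 2.048407 × 0.3117 = 0.638488.
CI: 0.7272 ± 0.638488 → (0.0887, 1.3657).
With 95% confidence, each one-unit increase in waist circumference is associated with a change of between 0.0887 and 1.3657 % in body fat percentage.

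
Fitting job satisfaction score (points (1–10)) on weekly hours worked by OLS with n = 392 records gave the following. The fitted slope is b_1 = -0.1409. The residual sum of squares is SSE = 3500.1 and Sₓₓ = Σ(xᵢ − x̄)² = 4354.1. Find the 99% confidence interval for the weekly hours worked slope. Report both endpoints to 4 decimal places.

(-0.2584, -0.0234)

MSE = SSE/(n − 2) = 3500.1/390 = 8.97462.
SE(b_1) = √(MSE/Sₓₓ) = √(8.97462/4354.1) = 0.0454003.
df = n − 2 = 390.
t* = t_{0.005, 390} = 2.588494.
Margin = t* × SE = 2.588494 × 0.0454003 = 0.117518.
CI: -0.1409 ± 0.117518 → (-0.2584, -0.0234).
With 99% confidence, each one-unit increase in weekly hours worked is associated with a change of between -0.2584 and -0.0234 points (1–10) in job satisfaction score.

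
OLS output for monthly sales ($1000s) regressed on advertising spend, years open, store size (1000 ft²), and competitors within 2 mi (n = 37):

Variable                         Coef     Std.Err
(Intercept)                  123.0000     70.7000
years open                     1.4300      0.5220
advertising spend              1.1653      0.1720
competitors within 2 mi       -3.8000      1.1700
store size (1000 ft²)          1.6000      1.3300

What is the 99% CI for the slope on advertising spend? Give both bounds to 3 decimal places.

(0.694, 1.636)

Read off: b = 1.1653, SE = 0.1720 for advertising spend.
df = n − k − 1 = 37 − 4 − 1 = 32.
t* = t_{0.005, 32} = 2.738481.
Margin = t* × SE = 2.738481 × 0.1720 = 0.47102.
CI: 1.1653 ± 0.47102 → (0.694, 1.636).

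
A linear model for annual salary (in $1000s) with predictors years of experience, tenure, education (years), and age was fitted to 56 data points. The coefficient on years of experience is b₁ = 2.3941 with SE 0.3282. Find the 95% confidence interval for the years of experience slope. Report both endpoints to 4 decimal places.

df = n − k − 1 = 56 − 4 − 1 = 51.
t* = t_{0.025, 51} = 2.007584.
Margin = t* × SE = 2.007584 × 0.3282 = 0.658889.
CI: 2.3941 ± 0.658889 → (1.7352, 3.0530).
With 95% confidence, each one-unit increase in years of experience is associated with a change of between 1.7352 and 3.0530 $1000s in annual salary, holding the other predictors fixed.

(1.7352, 3.0530)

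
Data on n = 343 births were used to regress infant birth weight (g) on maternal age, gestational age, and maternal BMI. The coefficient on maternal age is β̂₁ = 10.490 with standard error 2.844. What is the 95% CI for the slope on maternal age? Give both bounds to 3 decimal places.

(4.896, 16.084)

df = n − k − 1 = 343 − 3 − 1 = 339.
t* = t_{0.025, 339} = 1.966986.
Margin = t* × SE = 1.966986 × 2.844 = 5.59411.
CI: 10.490 ± 5.59411 → (4.896, 16.084).
With 95% confidence, each one-unit increase in maternal age is associated with a change of between 4.896 and 16.084 g in infant birth weight, holding the other predictors fixed.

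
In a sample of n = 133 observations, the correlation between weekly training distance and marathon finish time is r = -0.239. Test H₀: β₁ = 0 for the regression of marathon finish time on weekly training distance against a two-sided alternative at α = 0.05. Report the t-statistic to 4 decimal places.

t = r·√(n − 2)/√(1 − r²) = -0.239·√131/√0.942879 = -2.8171.
df = n − 2 = 131.
Two-sided p ≈ 0.0056, which is < 0.05, so reject H₀.
There is evidence of a linear association between weekly training distance and marathon finish time.

t = -2.8171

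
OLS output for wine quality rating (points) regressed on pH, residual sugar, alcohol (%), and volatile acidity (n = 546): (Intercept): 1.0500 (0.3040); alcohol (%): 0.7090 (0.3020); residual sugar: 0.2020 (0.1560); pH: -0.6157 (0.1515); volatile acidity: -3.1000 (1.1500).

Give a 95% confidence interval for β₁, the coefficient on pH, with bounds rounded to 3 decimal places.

Read off: b = -0.6157, SE = 0.1515 for pH.
df = n − k − 1 = 546 − 4 − 1 = 541.
t* = t_{0.025, 541} = 1.964359.
Margin = t* × SE = 1.964359 × 0.1515 = 0.29760.
CI: -0.6157 ± 0.29760 → (-0.913, -0.318).

(-0.913, -0.318)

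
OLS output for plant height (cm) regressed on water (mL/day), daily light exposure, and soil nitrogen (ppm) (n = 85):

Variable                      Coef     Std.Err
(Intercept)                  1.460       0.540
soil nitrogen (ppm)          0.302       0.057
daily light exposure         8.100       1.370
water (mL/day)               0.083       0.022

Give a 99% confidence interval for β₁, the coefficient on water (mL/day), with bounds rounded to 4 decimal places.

Read off: b = 0.083, SE = 0.022 for water (mL/day).
df = n − k − 1 = 85 − 3 − 1 = 81.
t* = t_{0.005, 81} = 2.637897.
Margin = t* × SE = 2.637897 × 0.022 = 0.058034.
CI: 0.083 ± 0.058034 → (0.0250, 0.1410).

(0.0250, 0.1410)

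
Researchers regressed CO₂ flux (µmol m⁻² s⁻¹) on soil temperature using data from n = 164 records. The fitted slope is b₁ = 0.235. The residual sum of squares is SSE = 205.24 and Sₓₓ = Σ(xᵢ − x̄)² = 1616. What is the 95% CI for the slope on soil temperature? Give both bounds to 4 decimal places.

MSE = SSE/(n − 2) = 205.24/162 = 1.26691.
SE(b₁) = √(MSE/Sₓₓ) = √(1.26691/1616) = 0.0279997.
df = n − 2 = 162.
t* = t_{0.025, 162} = 1.974716.
Margin = t* × SE = 1.974716 × 0.0279997 = 0.055291.
CI: 0.235 ± 0.055291 → (0.1797, 0.2903).
With 95% confidence, each one-unit increase in soil temperature is associated with a change of between 0.1797 and 0.2903 µmol m⁻² s⁻¹ in CO₂ flux.

(0.1797, 0.2903)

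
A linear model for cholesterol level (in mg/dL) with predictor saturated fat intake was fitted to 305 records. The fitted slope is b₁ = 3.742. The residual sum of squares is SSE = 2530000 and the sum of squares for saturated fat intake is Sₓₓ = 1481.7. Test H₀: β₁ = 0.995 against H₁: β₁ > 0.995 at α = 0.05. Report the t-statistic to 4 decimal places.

t = 1.1572

MSE = SSE/(n − 2) = 2530000/303 = 8349.83.
SE(b₁) = √(MSE/Sₓₓ) = √(8349.83/1481.7) = 2.37388.
t = (3.742 − 0.995) / 2.37388 = 1.1572.
df = n − 2 = 303.
One-sided p ≈ 0.1241, which is ≥ 0.05, so fail to reject H₀.
The data do not give significant evidence that the true slope on saturated fat intake exceeds 0.995 mg/dL per unit.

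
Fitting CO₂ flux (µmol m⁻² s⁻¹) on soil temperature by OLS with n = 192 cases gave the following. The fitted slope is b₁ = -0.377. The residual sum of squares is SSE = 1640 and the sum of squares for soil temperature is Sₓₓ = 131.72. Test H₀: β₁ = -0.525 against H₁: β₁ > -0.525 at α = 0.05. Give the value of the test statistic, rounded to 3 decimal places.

MSE = SSE/(n − 2) = 1640/190 = 8.63158.
SE(b₁) = √(MSE/Sₓₓ) = √(8.63158/131.72) = 0.255988.
t = (-0.377 − (-0.525)) / 0.255988 = 0.578.
df = n − 2 = 190.
One-sided p ≈ 0.2819, which is ≥ 0.05, so fail to reject H₀.
The data do not give significant evidence that the true slope on soil temperature exceeds -0.525 µmol m⁻² s⁻¹ per unit.

t = 0.578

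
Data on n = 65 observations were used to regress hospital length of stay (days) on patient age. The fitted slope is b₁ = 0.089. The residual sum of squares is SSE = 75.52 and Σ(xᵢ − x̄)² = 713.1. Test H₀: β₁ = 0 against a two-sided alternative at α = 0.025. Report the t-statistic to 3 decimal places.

MSE = SSE/(n − 2) = 75.52/63 = 1.19873.
SE(b₁) = √(MSE/Sₓₓ) = √(1.19873/713.1) = 0.0410002.
t = 0.089 / 0.0410002 = 2.171.
df = n − 2 = 63.
Two-sided p ≈ 0.0337, which is ≥ 0.025, so fail to reject H₀.
The data do not give significant evidence of an association between patient age and hospital length of stay.

t = 2.171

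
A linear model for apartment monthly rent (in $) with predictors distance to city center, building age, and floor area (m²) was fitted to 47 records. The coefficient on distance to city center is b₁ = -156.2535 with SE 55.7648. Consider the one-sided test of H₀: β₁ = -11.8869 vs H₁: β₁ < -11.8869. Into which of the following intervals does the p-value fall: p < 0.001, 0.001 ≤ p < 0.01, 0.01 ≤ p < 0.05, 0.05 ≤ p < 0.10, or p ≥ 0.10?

t = (-156.2535 − (-11.8869)) / 55.7648 = -2.589.
df = n − k − 1 = 47 − 3 − 1 = 43.
One-sided p = P(T_{43} < t) ≈ 0.0065.
So 0.001 ≤ p < 0.01.

0.001 ≤ p < 0.01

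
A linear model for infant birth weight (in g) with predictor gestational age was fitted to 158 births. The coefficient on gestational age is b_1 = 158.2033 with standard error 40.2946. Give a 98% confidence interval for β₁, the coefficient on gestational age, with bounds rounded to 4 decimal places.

df = n − 2 = 158 − 2 = 156.
t* = t_{0.01, 156} = 2.350489.
Margin = t* × SE = 2.350489 × 40.2946 = 94.712014.
CI: 158.2033 ± 94.712014 → (63.4913, 252.9153).
With 98% confidence, each one-unit increase in gestational age is associated with a change of between 63.4913 and 252.9153 g in infant birth weight.

(63.4913, 252.9153)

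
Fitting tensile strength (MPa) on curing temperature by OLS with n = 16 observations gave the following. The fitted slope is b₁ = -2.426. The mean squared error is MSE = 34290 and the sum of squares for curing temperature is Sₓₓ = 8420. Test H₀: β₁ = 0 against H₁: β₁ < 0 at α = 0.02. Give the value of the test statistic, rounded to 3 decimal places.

t = -1.202

SE(b₁) = √(MSE/Sₓₓ) = √(34290/8420) = 2.01803.
t = -2.426 / 2.01803 = -1.202.
df = n − 2 = 14.
One-sided p ≈ 0.1246, which is ≥ 0.02, so fail to reject H₀.
The data do not give significant evidence that the true slope on curing temperature is negative.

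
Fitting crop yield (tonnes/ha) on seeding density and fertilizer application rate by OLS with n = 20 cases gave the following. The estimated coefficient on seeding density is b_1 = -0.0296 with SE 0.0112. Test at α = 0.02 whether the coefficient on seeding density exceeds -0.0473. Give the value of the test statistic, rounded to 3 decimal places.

t = 1.580

H₀: β₁ = -0.0473 vs H₁: β₁ > -0.0473.
t = (b_1 − β₁⁰)/SE = (-0.0296 − (-0.0473)) / 0.0112 = 1.580.
df = n − k − 1 = 20 − 2 − 1 = 17.
One-sided p ≈ 0.0662, which is ≥ 0.02, so fail to reject H₀.
The data do not give significant evidence that the true slope on seeding density exceeds -0.0473 tonnes/ha per unit, holding the other predictors fixed.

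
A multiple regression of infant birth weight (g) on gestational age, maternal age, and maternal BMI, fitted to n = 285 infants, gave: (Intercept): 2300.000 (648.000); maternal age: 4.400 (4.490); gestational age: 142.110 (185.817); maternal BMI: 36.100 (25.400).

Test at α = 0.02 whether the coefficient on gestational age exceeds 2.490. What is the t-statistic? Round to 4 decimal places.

Read off: b = 142.110, SE = 185.817 for gestational age.
H₀: β₁ = 2.490 vs H₁: β₁ > 2.490.
t = (142.110 − 2.490) / 185.817 = 0.7514.
df = n − k − 1 = 285 − 3 − 1 = 281.
One-sided p ≈ 0.2265, which is ≥ 0.02, so fail to reject H₀.
The data do not give significant evidence that the true slope on gestational age exceeds 2.490 g per unit, holding the other predictors fixed.

t = 0.7514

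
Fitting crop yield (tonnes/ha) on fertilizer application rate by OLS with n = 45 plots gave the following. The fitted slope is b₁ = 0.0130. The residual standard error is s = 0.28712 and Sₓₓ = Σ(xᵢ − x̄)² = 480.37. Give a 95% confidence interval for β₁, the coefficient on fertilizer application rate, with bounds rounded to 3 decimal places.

SE(b₁) = s/√Sₓₓ = 0.28712/√480.37 = 0.0131001.
df = n − 2 = 43.
t* = t_{0.025, 43} = 2.016692.
Margin = t* × SE = 2.016692 × 0.0131001 = 0.02642.
CI: 0.0130 ± 0.02642 → (-0.013, 0.039).
With 95% confidence, each one-unit increase in fertilizer application rate is associated with a change of between -0.013 and 0.039 tonnes/ha in crop yield.

(-0.013, 0.039)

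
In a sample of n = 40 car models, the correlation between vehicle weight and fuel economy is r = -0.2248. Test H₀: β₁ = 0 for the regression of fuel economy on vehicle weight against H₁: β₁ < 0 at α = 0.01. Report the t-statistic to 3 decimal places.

t = r·√(n − 2)/√(1 − r²) = -0.2248·√38/√0.949465 = -1.422.
df = n − 2 = 38.
One-sided p ≈ 0.0816, which is ≥ 0.01, so fail to reject H₀.
The data do not give significant evidence of a linear association between vehicle weight and fuel economy.

t = -1.422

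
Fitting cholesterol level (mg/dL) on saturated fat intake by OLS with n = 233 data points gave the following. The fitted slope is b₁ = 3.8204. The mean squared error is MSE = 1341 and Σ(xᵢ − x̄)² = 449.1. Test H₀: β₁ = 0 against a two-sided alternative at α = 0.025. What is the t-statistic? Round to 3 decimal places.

t = 2.211

SE(b₁) = √(MSE/Sₓₓ) = √(1341/449.1) = 1.728.
t = 3.8204 / 1.728 = 2.211.
df = n − 2 = 231.
Two-sided p ≈ 0.0280, which is ≥ 0.025, so fail to reject H₀.
The data do not give significant evidence of an association between saturated fat intake and cholesterol level.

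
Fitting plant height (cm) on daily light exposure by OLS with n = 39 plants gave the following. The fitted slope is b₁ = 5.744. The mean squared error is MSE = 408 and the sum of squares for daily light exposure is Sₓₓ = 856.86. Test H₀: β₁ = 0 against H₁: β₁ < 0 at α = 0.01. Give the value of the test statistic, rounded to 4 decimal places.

t = 8.3241

SE(b₁) = √(MSE/Sₓₓ) = √(408/856.86) = 0.690041.
t = 5.744 / 0.690041 = 8.3241.
df = n − 2 = 37.
One-sided p ≈ 1.0000, which is ≥ 0.01, so fail to reject H₀.
The data do not give significant evidence that the true slope on daily light exposure is negative.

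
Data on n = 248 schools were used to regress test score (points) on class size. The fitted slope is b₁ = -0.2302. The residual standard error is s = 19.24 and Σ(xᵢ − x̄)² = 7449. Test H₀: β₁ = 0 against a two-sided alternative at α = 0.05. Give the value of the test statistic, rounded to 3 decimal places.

SE(b₁) = s/√Sₓₓ = 19.24/√7449 = 0.222924.
t = -0.2302 / 0.222924 = -1.033.
df = n − 2 = 246.
Two-sided p ≈ 0.3028, which is ≥ 0.05, so fail to reject H₀.
The data do not give significant evidence of an association between class size and test score.

t = -1.033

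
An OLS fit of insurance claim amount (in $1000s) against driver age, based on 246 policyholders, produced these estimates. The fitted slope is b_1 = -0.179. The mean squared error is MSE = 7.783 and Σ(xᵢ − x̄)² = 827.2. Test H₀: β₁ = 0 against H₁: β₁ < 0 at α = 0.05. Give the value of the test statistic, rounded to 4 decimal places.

SE(b_1) = √(MSE/Sₓₓ) = √(7.783/827.2) = 0.0969992.
t = -0.179 / 0.0969992 = -1.8454.
df = n − 2 = 244.
One-sided p ≈ 0.0331, which is < 0.05, so reject H₀.
There is evidence that the true slope on driver age is negative.

t = -1.8454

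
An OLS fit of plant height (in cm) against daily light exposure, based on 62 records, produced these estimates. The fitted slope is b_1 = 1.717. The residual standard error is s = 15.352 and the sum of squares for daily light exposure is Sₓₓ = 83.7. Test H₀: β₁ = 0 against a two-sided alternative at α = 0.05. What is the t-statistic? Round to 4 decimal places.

SE(b_1) = s/√Sₓₓ = 15.352/√83.7 = 1.67804.
t = 1.717 / 1.67804 = 1.0232.
df = n − 2 = 60.
Two-sided p ≈ 0.3103, which is ≥ 0.05, so fail to reject H₀.
The data do not give significant evidence of an association between daily light exposure and plant height.

t = 1.0232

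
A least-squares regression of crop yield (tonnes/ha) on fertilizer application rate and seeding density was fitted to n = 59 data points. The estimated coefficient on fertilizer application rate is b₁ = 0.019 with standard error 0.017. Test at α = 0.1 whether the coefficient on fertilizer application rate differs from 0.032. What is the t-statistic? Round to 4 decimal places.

H₀: β₁ = 0.032 vs H₁: β₁ ≠ 0.032.
t = (b₁ − β₁⁰)/SE = (0.019 − 0.032) / 0.017 = -0.7647.
df = n − k − 1 = 59 − 2 − 1 = 56.
Two-sided p ≈ 0.4477, which is ≥ 0.1, so fail to reject H₀.
The data are consistent with a true slope of 0.032 tonnes/ha per unit of fertilizer application rate, holding the other predictors fixed.

t = -0.7647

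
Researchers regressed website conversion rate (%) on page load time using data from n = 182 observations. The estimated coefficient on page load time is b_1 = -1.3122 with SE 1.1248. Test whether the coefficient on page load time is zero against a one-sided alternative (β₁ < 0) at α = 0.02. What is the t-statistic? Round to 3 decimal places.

H₀: β₁ = 0 vs H₁: β₁ < 0.
t = (b_1 − β₁⁰)/SE = -1.3122 / 1.1248 = -1.167.
df = n − 2 = 182 − 2 = 180.
One-sided p ≈ 0.1225, which is ≥ 0.02, so fail to reject H₀.
The data do not give significant evidence that the true slope on page load time is negative.

t = -1.167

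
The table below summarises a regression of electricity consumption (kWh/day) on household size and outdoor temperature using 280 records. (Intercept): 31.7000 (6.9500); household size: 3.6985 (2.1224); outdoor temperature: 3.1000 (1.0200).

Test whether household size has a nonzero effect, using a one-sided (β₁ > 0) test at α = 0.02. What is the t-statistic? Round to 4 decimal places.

t = 1.7426

Read off: b = 3.6985, SE = 2.1224 for household size.
H₀: β₁ = 0 vs H₁: β₁ > 0.
t = 3.6985 / 2.1224 = 1.7426.
df = n − k − 1 = 280 − 2 − 1 = 277.
One-sided p ≈ 0.0413, which is ≥ 0.02, so fail to reject H₀.
The data do not give significant evidence that the true slope on household size is positive, holding the other predictors fixed.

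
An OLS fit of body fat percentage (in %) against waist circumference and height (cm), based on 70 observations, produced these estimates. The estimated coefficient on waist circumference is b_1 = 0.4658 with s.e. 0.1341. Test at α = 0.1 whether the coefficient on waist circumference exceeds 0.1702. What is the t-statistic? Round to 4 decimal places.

H₀: β₁ = 0.1702 vs H₁: β₁ > 0.1702.
t = (b_1 − β₁⁰)/SE = (0.4658 − 0.1702) / 0.1341 = 2.2043.
df = n − k − 1 = 70 − 2 − 1 = 67.
One-sided p ≈ 0.0155, which is < 0.1, so reject H₀.
There is evidence that the true slope on waist circumference exceeds 0.1702 % per unit, holding the other predictors fixed.

t = 2.2043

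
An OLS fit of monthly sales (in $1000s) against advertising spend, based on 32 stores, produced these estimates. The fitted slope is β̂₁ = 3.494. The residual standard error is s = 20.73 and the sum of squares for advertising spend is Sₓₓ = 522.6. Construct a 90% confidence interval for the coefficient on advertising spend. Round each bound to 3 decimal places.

SE(β̂₁) = s/√Sₓₓ = 20.73/√522.6 = 0.906806.
df = n − 2 = 30.
t* = t_{0.05, 30} = 1.697261.
Margin = t* × SE = 1.697261 × 0.906806 = 1.53909.
CI: 3.494 ± 1.53909 → (1.955, 5.033).
With 90% confidence, each one-unit increase in advertising spend is associated with a change of between 1.955 and 5.033 $1000s in monthly sales.

(1.955, 5.033)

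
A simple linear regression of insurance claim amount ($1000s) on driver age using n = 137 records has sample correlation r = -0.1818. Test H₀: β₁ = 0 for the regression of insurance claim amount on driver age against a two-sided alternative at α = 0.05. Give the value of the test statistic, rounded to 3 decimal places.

t = r·√(n − 2)/√(1 − r²) = -0.1818·√135/√0.966949 = -2.148.
df = n − 2 = 135.
Two-sided p ≈ 0.0335, which is < 0.05, so reject H₀.
There is evidence of a linear association between driver age and insurance claim amount.

t = -2.148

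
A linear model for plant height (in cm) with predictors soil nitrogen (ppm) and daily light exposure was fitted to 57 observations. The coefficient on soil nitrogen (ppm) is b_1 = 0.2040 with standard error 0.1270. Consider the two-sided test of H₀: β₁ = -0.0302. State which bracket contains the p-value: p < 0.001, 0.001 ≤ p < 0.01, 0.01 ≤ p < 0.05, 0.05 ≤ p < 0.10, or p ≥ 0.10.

t = (0.2040 − (-0.0302)) / 0.1270 = 1.844.
df = n − k − 1 = 57 − 2 − 1 = 54.
Two-sided p = 2·P(T_{54} > |t|) ≈ 0.0707.
So 0.05 ≤ p < 0.10.

0.05 ≤ p < 0.10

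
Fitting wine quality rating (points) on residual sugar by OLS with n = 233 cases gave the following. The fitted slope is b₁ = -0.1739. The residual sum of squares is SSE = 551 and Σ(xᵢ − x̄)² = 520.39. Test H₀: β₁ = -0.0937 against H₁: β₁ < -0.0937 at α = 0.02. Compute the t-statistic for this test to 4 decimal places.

t = -1.1846

MSE = SSE/(n − 2) = 551/231 = 2.38528.
SE(b₁) = √(MSE/Sₓₓ) = √(2.38528/520.39) = 0.0677026.
t = (-0.1739 − (-0.0937)) / 0.0677026 = -1.1846.
df = n − 2 = 231.
One-sided p ≈ 0.1187, which is ≥ 0.02, so fail to reject H₀.
The data do not give significant evidence that the true slope on residual sugar is below -0.0937 points per unit.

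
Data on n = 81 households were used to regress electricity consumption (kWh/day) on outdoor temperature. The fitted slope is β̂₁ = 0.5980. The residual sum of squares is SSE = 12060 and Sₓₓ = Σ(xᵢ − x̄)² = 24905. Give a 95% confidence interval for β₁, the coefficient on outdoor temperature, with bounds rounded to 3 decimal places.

MSE = SSE/(n − 2) = 12060/79 = 152.658.
SE(β̂₁) = √(MSE/Sₓₓ) = √(152.658/24905) = 0.0782919.
df = n − 2 = 79.
t* = t_{0.025, 79} = 1.99045.
Margin = t* × SE = 1.99045 × 0.0782919 = 0.15584.
CI: 0.5980 ± 0.15584 → (0.442, 0.754).
With 95% confidence, each one-unit increase in outdoor temperature is associated with a change of between 0.442 and 0.754 kWh/day in electricity consumption.

(0.442, 0.754)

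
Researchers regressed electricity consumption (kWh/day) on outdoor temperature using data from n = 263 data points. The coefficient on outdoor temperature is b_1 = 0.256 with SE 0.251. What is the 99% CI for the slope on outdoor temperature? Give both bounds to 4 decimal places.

(-0.3953, 0.9073)

df = n − 2 = 263 − 2 = 261.
t* = t_{0.005, 261} = 2.594797.
Margin = t* × SE = 2.594797 × 0.251 = 0.651294.
CI: 0.256 ± 0.651294 → (-0.3953, 0.9073).
With 99% confidence, each one-unit increase in outdoor temperature is associated with a change of between -0.3953 and 0.9073 kWh/day in electricity consumption.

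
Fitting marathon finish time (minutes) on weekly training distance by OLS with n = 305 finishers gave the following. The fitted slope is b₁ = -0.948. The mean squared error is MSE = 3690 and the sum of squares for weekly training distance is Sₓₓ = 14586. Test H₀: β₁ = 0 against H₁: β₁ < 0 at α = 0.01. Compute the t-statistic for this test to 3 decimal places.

SE(b₁) = √(MSE/Sₓₓ) = √(3690/14586) = 0.502973.
t = -0.948 / 0.502973 = -1.885.
df = n − 2 = 303.
One-sided p ≈ 0.0302, which is ≥ 0.01, so fail to reject H₀.
The data do not give significant evidence that the true slope on weekly training distance is negative.

t = -1.885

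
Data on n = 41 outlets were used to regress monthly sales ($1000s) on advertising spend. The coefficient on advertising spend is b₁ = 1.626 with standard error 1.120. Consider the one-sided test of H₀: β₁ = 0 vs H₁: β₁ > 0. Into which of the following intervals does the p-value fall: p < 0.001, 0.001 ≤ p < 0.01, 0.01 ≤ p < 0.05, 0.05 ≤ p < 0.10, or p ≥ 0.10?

0.05 ≤ p < 0.10

t = 1.626 / 1.120 = 1.452.
df = n − 2 = 41 − 2 = 39.
One-sided p = P(T_{39} > t) ≈ 0.0773.
So 0.05 ≤ p < 0.10.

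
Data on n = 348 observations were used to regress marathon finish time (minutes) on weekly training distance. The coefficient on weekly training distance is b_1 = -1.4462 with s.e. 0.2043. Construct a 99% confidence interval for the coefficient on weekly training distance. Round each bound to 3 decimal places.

df = n − 2 = 348 − 2 = 346.
t* = t_{0.005, 346} = 2.590113.
Margin = t* × SE = 2.590113 × 0.2043 = 0.52916.
CI: -1.4462 ± 0.52916 → (-1.975, -0.917).
With 99% confidence, each one-unit increase in weekly training distance is associated with a change of between -1.975 and -0.917 minutes in marathon finish time.

(-1.975, -0.917)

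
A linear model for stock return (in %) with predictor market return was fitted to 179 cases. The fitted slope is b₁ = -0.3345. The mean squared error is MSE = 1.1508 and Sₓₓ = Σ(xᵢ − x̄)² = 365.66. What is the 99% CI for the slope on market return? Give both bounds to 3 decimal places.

(-0.481, -0.188)

SE(b₁) = √(MSE/Sₓₓ) = √(1.1508/365.66) = 0.0560998.
df = n − 2 = 177.
t* = t_{0.005, 177} = 2.603891.
Margin = t* × SE = 2.603891 × 0.0560998 = 0.14608.
CI: -0.3345 ± 0.14608 → (-0.481, -0.188).
With 99% confidence, each one-unit increase in market return is associated with a change of between -0.481 and -0.188 % in stock return.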